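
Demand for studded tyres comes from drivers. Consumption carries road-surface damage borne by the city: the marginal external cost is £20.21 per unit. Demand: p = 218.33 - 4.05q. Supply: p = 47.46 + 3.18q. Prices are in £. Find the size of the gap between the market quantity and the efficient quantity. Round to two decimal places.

2.80 units

Market equilibrium (private): 47.46 + 3.18q = 218.33 - 4.05q → q_m = 23.6335.
Social marginal benefit = demand − MEC = 198.12 - 4.05q.
Set SMB = MC: 198.12 - 4.05q = 47.46 + 3.18q → q* = 20.8382.
Gap = |23.6335 − 20.8382| = 2.7953.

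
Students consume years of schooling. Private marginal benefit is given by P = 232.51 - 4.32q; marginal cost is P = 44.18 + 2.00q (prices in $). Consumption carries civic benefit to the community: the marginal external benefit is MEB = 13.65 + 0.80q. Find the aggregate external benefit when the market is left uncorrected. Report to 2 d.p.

Market equilibrium (private): 44.18 + 2.00q = 232.51 - 4.32q → q_m = 29.7991.
Total external benefit = ∫₀^{q_m} (13.65 + 0.80q) dq = 13.65×29.7991 + ½×0.80×29.7991² = 761.9523.

$761.95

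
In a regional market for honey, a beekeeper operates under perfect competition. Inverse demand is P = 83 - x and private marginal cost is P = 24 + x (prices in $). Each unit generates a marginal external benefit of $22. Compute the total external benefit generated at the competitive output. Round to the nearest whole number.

$649

Market equilibrium (private): 24 + x = 83 - x → x_m = 29.5000.
Total external benefit = MEB × x_m = 22 × 29.5000 = 649.0000.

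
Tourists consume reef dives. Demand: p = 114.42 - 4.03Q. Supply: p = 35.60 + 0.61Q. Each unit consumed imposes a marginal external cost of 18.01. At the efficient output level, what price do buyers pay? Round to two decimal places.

P = 61.60

Social marginal benefit = demand − MEC = 96.41 - 4.03Q.
Set SMB = MC: 96.41 - 4.03Q = 35.60 + 0.61Q → Q* = 13.1056.
Consumer price on the demand curve at Q*: 114.42 − 4.03×13.1056 = 61.6044.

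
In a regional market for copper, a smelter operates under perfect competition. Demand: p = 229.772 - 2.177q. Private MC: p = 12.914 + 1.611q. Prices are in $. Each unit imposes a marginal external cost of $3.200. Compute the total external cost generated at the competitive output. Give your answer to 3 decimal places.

$183.196

Market equilibrium (private): 12.914 + 1.611q = 229.772 - 2.177q → q_m = 57.2487.
Total external cost = MEC × q_m = 3.200 × 57.2487 = 183.1958.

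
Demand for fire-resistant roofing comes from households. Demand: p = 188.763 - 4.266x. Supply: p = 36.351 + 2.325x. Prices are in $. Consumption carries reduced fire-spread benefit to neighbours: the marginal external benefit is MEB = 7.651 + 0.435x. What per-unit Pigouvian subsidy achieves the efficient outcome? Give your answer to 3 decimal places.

Social marginal benefit = demand + MEB = 196.414 - 3.831x.
Set SMB = MC: 196.414 - 3.831x = 36.351 + 2.325x → x* = 26.0011.
The Pigouvian subsidy equals MEB at x*: 7.651 + 0.435×26.0011 = 18.9615.

subsidy = $18.961 per unit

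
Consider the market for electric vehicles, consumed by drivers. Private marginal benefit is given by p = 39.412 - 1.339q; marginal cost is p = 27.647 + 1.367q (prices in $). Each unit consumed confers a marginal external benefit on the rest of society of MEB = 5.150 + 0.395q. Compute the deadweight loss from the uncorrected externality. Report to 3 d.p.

DWL = $10.204

Market equilibrium (private): 27.647 + 1.367q = 39.412 - 1.339q → q_m = 4.3477.
Social marginal benefit = demand + MEB = 44.562 - 0.944q.
Set SMB = MC: 44.562 - 0.944q = 27.647 + 1.367q → q* = 7.3193.
The welfare-loss triangle has base |q_m − q*| and height MEB(q_m) (the vertical gap between SMB and MC is zero at q* and MEB at q_m).
DWL = ½ × 2.9716 × 6.8674 = 10.2036.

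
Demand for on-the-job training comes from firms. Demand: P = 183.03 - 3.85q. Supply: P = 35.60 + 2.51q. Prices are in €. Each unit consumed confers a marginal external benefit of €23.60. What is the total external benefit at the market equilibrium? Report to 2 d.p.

Market equilibrium (private): 35.60 + 2.51q = 183.03 - 3.85q → q_m = 23.1808.
Total external benefit = MEB × q_m = 23.60 × 23.1808 = 547.0669.

€547.07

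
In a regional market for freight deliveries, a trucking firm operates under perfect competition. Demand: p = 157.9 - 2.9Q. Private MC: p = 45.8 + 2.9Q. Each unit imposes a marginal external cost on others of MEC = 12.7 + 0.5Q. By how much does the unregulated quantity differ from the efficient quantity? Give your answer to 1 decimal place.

Market equilibrium (private): 45.8 + 2.9Q = 157.9 - 2.9Q → Q_m = 19.3276.
Social marginal cost = private MC + MEC = 58.5 + 3.4Q.
Set SMC = demand: 58.5 + 3.4Q = 157.9 - 2.9Q → Q* = 15.7778.
Gap = |19.3276 − 15.7778| = 3.5498.

3.5 units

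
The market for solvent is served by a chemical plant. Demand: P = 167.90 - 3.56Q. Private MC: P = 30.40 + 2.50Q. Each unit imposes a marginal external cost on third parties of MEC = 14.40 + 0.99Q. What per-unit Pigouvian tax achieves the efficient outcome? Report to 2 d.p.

tax = 31.69 per unit

Social marginal cost = private MC + MEC = 44.80 + 3.49Q.
Set SMC = demand: 44.80 + 3.49Q = 167.90 - 3.56Q → Q* = 17.4610.
The Pigouvian tax equals MEC at Q*: 14.40 + 0.99×17.4610 = 31.6864.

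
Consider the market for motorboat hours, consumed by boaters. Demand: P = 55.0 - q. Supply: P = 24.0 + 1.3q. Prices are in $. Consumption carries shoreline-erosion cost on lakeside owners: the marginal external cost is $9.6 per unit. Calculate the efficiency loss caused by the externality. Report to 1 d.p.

Market equilibrium (private): 24.0 + 1.3q = 55.0 - q → q_m = 13.4783.
Social marginal benefit = demand − MEC = 45.4 - q.
Set SMB = MC: 45.4 - q = 24.0 + 1.3q → q* = 9.3043.
The welfare-loss triangle has base |q_m − q*| and height MEC(q_m) (the vertical gap between SMB and MC is zero at q* and MEC at q_m).
DWL = ½ × 4.1740 × 9.6000 = 20.0352.

DWL = $20.0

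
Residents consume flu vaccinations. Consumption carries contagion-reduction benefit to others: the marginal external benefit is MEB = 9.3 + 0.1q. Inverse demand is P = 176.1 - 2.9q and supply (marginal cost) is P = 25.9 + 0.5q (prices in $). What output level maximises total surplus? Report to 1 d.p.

q* = 48.3

Social marginal benefit = demand + MEB = 185.4 - 2.8q.
Set SMB = MC: 185.4 - 2.8q = 25.9 + 0.5q → q* = 48.3333.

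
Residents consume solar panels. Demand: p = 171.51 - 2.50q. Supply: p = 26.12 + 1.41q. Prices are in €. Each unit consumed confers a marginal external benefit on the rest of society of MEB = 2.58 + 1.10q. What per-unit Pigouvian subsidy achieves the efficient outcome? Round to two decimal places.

Social marginal benefit = demand + MEB = 174.09 - 1.40q.
Set SMB = MC: 174.09 - 1.40q = 26.12 + 1.41q → q* = 52.6584.
The Pigouvian subsidy equals MEB at q*: 2.58 + 1.10×52.6584 = 60.5042.

subsidy = €60.50 per unit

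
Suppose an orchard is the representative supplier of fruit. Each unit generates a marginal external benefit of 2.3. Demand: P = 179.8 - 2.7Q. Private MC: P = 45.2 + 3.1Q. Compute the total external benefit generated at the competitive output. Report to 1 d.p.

Market equilibrium (private): 45.2 + 3.1Q = 179.8 - 2.7Q → Q_m = 23.2069.
Total external benefit = MEB × Q_m = 2.3 × 23.2069 = 53.3759.

53.4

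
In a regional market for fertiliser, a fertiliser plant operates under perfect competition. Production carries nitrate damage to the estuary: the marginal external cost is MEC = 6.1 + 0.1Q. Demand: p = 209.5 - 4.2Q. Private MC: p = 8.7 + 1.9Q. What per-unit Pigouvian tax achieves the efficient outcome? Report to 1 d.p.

tax = 9.2 per unit

Social marginal cost = private MC + MEC = 14.8 + 2.0Q.
Set SMC = demand: 14.8 + 2.0Q = 209.5 - 4.2Q → Q* = 31.4032.
The Pigouvian tax equals MEC at Q*: 6.1 + 0.1×31.4032 = 9.2403.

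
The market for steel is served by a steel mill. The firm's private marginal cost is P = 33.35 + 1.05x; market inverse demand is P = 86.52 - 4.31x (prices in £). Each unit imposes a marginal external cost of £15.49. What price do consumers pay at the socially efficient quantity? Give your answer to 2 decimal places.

Social marginal cost = private MC + MEC = 48.84 + 1.05x.
Set SMC = demand: 48.84 + 1.05x = 86.52 - 4.31x → x* = 7.0299.
Consumer price on the demand curve at x*: 86.52 − 4.31×7.0299 = 56.2211.

P = £56.22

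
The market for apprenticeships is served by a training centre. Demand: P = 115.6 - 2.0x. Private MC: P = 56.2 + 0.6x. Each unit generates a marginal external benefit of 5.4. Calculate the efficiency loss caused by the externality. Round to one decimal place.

DWL = 5.6

Market equilibrium (private): 56.2 + 0.6x = 115.6 - 2.0x → x_m = 22.8462.
Social marginal cost = private MC − MEB = 50.8 + 0.6x.
Set SMC = demand: 50.8 + 0.6x = 115.6 - 2.0x → x* = 24.9231.
The welfare-loss triangle has base |x_m − x*| and height MEB(x_m) (the vertical gap between SMC and demand is zero at x* and MEB at x_m).
DWL = ½ × 2.0769 × 5.4000 = 5.6076.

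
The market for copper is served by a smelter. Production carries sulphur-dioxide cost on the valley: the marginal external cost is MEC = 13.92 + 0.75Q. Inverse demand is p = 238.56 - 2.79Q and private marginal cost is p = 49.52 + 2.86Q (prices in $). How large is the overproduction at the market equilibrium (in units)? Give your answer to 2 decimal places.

6.10 units

Market equilibrium (private): 49.52 + 2.86Q = 238.56 - 2.79Q → Q_m = 33.4584.
Social marginal cost = private MC + MEC = 63.44 + 3.61Q.
Set SMC = demand: 63.44 + 3.61Q = 238.56 - 2.79Q → Q* = 27.3625.
Gap = |33.4584 − 27.3625| = 6.0959.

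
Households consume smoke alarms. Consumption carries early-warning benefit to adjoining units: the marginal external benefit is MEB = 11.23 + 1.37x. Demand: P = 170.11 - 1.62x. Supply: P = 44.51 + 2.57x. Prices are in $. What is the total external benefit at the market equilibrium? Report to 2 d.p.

Market equilibrium (private): 44.51 + 2.57x = 170.11 - 1.62x → x_m = 29.9761.
Total external benefit = ∫₀^{x_m} (11.23 + 1.37x) dx = 11.23×29.9761 + ½×1.37×29.9761² = 952.1497.

$952.15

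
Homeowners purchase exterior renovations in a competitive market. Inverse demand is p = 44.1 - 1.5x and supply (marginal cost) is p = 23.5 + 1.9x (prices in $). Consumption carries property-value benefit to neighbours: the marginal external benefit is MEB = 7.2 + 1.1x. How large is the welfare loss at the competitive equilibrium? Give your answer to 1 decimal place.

DWL = $41.8

Market equilibrium (private): 23.5 + 1.9x = 44.1 - 1.5x → x_m = 6.0588.
Social marginal benefit = demand + MEB = 51.3 - 0.4x.
Set SMB = MC: 51.3 - 0.4x = 23.5 + 1.9x → x* = 12.0870.
Between x* and x_m the wedge SMB − MC runs linearly from 0 to MEB(x_m), so the loss is a triangle.
DWL = ½ × 6.0282 × 13.8647 = 41.7896.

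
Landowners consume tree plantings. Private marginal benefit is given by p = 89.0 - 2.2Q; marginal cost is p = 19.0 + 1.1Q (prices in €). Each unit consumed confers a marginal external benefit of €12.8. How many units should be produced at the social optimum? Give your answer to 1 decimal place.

Q* = 25.1

Social marginal benefit = demand + MEB = 101.8 - 2.2Q.
Set SMB = MC: 101.8 - 2.2Q = 19.0 + 1.1Q → Q* = 25.0909.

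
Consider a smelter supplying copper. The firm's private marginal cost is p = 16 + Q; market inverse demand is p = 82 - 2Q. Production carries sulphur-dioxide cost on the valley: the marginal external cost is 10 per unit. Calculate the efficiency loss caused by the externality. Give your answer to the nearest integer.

Market equilibrium (private): 16 + Q = 82 - 2Q → Q_m = 22.0000.
Social marginal cost = private MC + MEC = 26 + Q.
Set SMC = demand: 26 + Q = 82 - 2Q → Q* = 18.6667.
Height of the DWL triangle at Q_m is SMC(Q_m) − demand(Q_m) = MEC(Q_m) = 10.0000.
DWL = ½ × 3.3333 × 10.0000 = 16.6665.

DWL = 17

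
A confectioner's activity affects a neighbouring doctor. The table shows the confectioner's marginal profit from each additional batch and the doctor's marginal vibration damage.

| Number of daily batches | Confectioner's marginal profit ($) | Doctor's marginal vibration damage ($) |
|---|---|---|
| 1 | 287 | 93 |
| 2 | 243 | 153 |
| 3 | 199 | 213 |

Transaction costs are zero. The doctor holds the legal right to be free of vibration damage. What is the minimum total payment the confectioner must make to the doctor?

Efficient level: marginal profit ≥ marginal vibration damage through level 2, so k* = 2.
With the doctor holding the right, the confectioner must at least compensate total damage at k*: 93 + 153 = 246.

$246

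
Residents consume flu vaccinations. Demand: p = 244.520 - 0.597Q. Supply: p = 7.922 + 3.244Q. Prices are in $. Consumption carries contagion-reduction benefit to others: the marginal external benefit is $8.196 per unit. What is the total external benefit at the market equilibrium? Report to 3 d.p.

Market equilibrium (private): 7.922 + 3.244Q = 244.520 - 0.597Q → Q_m = 61.5980.
Total external benefit = MEB × Q_m = 8.196 × 61.5980 = 504.8572.

$504.857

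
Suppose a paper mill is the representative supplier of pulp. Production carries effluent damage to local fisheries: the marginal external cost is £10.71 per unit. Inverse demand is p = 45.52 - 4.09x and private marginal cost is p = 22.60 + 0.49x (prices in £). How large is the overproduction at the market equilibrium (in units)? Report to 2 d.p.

Market equilibrium (private): 22.60 + 0.49x = 45.52 - 4.09x → x_m = 5.0044.
Social marginal cost = private MC + MEC = 33.31 + 0.49x.
Set SMC = demand: 33.31 + 0.49x = 45.52 - 4.09x → x* = 2.6659.
Gap = |5.0044 − 2.6659| = 2.3385.

2.34 units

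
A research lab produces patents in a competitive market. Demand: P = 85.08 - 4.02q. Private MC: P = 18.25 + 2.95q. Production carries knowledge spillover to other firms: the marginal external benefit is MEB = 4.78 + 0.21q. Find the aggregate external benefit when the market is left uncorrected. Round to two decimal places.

Market equilibrium (private): 18.25 + 2.95q = 85.08 - 4.02q → q_m = 9.5882.
Total external benefit = ∫₀^{q_m} (4.78 + 0.21q) dq = 4.78×9.5882 + ½×0.21×9.5882² = 55.4846.

55.48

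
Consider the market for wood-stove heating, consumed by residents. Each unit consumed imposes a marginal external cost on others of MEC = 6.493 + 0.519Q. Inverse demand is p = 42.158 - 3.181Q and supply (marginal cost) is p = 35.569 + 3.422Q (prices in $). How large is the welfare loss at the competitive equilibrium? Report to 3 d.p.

DWL = $3.451

Market equilibrium (private): 35.569 + 3.422Q = 42.158 - 3.181Q → Q_m = 0.9979.
Social marginal benefit = demand − MEC = 35.665 - 3.700Q.
Set SMB = MC: 35.665 - 3.700Q = 35.569 + 3.422Q → Q* = 0.0135.
Between Q* and Q_m the wedge MC − SMB runs linearly from 0 to MEC(Q_m), so the loss is a triangle.
DWL = ½ × 0.9844 × 7.0109 = 3.4508.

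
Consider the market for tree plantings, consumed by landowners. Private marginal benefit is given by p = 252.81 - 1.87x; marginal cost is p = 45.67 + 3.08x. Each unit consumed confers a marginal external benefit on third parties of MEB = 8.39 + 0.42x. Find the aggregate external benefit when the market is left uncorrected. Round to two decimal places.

718.83

Market equilibrium (private): 45.67 + 3.08x = 252.81 - 1.87x → x_m = 41.8465.
Total external benefit = ∫₀^{x_m} (8.39 + 0.42x) dx = 8.39×41.8465 + ½×0.42×41.8465² = 718.8293.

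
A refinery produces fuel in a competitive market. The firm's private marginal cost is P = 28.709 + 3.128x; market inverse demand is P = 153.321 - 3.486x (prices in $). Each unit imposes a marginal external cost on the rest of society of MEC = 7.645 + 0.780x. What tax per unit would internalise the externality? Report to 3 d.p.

Social marginal cost = private MC + MEC = 36.354 + 3.908x.
Set SMC = demand: 36.354 + 3.908x = 153.321 - 3.486x → x* = 15.8192.
The Pigouvian tax equals MEC at x*: 7.645 + 0.780×15.8192 = 19.9840.

tax = $19.984 per unit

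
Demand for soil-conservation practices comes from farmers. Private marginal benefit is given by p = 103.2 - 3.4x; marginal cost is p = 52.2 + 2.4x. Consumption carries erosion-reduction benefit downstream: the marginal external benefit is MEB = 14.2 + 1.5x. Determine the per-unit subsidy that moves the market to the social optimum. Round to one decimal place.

subsidy = 36.9 per unit

Social marginal benefit = demand + MEB = 117.4 - 1.9x.
Set SMB = MC: 117.4 - 1.9x = 52.2 + 2.4x → x* = 15.1628.
The Pigouvian subsidy equals MEB at x*: 14.2 + 1.5×15.1628 = 36.9442.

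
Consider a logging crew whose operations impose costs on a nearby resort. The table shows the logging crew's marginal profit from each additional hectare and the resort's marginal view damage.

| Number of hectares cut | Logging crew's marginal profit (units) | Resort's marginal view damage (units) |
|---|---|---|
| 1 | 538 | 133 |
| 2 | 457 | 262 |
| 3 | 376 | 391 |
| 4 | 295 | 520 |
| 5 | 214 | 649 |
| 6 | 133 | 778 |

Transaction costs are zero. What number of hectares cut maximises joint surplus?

Bargaining reaches the level where marginal profit last exceeds marginal view damage.
That holds through level 2 (457 ≥ 262) but not at 3 (376 < 391).

2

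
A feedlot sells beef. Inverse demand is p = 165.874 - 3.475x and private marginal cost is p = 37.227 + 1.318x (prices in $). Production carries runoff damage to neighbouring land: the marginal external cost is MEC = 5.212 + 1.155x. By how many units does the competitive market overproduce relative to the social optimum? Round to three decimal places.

Market equilibrium (private): 37.227 + 1.318x = 165.874 - 3.475x → x_m = 26.8406.
Social marginal cost = private MC + MEC = 42.439 + 2.473x.
Set SMC = demand: 42.439 + 2.473x = 165.874 - 3.475x → x* = 20.7524.
Gap = |26.8406 − 20.7524| = 6.0882.

6.088 units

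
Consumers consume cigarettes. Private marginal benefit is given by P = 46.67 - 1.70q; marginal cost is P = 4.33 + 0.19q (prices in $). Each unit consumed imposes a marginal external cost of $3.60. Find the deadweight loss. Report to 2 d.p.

Market equilibrium (private): 4.33 + 0.19q = 46.67 - 1.70q → q_m = 22.4021.
Social marginal benefit = demand − MEC = 43.07 - 1.70q.
Set SMB = MC: 43.07 - 1.70q = 4.33 + 0.19q → q* = 20.4974.
Height of the DWL triangle at q_m is MC(q_m) − SMB(q_m) = MEC(q_m) = 3.6000.
DWL = ½ × 1.9047 × 3.6000 = 3.4285.

DWL = $3.43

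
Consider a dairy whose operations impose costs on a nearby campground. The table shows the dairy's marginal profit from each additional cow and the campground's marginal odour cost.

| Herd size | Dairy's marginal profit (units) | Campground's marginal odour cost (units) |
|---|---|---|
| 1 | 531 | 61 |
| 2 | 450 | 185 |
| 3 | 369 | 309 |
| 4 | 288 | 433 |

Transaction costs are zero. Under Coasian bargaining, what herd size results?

3

Bargaining reaches the level where marginal profit last exceeds marginal odour cost.
That holds through level 3 (369 ≥ 309) but not at 4 (288 < 433).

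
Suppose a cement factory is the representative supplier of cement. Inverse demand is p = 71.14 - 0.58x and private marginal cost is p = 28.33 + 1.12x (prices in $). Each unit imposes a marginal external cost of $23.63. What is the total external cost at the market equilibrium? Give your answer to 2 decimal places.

Market equilibrium (private): 28.33 + 1.12x = 71.14 - 0.58x → x_m = 25.1824.
Total external cost = MEC × x_m = 23.63 × 25.1824 = 595.0601.

$595.06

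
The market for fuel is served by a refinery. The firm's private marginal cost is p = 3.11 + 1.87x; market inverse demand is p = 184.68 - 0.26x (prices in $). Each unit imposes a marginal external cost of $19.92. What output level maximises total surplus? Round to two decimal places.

x* = 75.89

Social marginal cost = private MC + MEC = 23.03 + 1.87x.
Set SMC = demand: 23.03 + 1.87x = 184.68 - 0.26x → x* = 75.8920.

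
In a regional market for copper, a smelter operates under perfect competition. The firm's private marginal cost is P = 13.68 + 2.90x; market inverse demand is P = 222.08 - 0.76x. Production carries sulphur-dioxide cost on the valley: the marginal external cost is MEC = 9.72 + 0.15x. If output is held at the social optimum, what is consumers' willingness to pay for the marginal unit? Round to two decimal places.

P = 182.45

Social marginal cost = private MC + MEC = 23.40 + 3.05x.
Set SMC = demand: 23.40 + 3.05x = 222.08 - 0.76x → x* = 52.1470.
Consumer price on the demand curve at x*: 222.08 − 0.76×52.1470 = 182.4483.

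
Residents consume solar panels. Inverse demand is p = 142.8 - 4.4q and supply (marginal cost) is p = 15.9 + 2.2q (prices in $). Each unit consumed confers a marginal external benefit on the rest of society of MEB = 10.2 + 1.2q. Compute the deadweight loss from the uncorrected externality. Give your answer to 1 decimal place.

Market equilibrium (private): 15.9 + 2.2q = 142.8 - 4.4q → q_m = 19.2273.
Social marginal benefit = demand + MEB = 153.0 - 3.2q.
Set SMB = MC: 153.0 - 3.2q = 15.9 + 2.2q → q* = 25.3889.
Height of the DWL triangle at q_m is SMB(q_m) − MC(q_m) = MEB(q_m) = 33.2727.
DWL = ½ × 6.1616 × 33.2727 = 102.5065.

DWL = $102.5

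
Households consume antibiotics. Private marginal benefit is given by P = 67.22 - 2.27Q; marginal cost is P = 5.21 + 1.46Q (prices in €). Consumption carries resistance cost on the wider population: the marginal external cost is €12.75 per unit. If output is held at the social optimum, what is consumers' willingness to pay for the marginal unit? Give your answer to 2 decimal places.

Social marginal benefit = demand − MEC = 54.47 - 2.27Q.
Set SMB = MC: 54.47 - 2.27Q = 5.21 + 1.46Q → Q* = 13.2064.
Consumer price on the demand curve at Q*: 67.22 − 2.27×13.2064 = 37.2415.

P = €37.24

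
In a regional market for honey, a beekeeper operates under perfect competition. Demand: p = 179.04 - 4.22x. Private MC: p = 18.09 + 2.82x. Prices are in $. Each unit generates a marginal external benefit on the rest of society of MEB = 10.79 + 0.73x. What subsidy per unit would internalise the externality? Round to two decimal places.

subsidy = $30.66 per unit

Social marginal cost = private MC − MEB = 7.30 + 2.09x.
Set SMC = demand: 7.30 + 2.09x = 179.04 - 4.22x → x* = 27.2171.
The Pigouvian subsidy equals MEB at x*: 10.79 + 0.73×27.2171 = 30.6585.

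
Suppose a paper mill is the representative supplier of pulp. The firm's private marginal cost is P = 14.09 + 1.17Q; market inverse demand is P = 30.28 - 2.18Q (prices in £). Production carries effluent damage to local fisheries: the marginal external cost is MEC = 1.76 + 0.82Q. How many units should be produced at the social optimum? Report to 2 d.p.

Q* = 3.46

Social marginal cost = private MC + MEC = 15.85 + 1.99Q.
Set SMC = demand: 15.85 + 1.99Q = 30.28 - 2.18Q → Q* = 3.4604.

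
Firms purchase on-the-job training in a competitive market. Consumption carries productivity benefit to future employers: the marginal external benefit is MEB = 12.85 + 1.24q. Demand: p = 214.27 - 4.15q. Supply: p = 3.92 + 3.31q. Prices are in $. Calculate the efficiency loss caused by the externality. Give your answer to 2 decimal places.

Market equilibrium (private): 3.92 + 3.31q = 214.27 - 4.15q → q_m = 28.1971.
Social marginal benefit = demand + MEB = 227.12 - 2.91q.
Set SMB = MC: 227.12 - 2.91q = 3.92 + 3.31q → q* = 35.8842.
Height of the DWL triangle at q_m is SMB(q_m) − MC(q_m) = MEB(q_m) = 47.8143.
DWL = ½ × 7.6871 × 47.8143 = 183.7767.

DWL = $183.78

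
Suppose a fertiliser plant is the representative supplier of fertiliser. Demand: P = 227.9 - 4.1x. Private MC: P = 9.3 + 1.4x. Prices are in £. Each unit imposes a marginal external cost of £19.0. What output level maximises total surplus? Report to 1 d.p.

x* = 36.3

Social marginal cost = private MC + MEC = 28.3 + 1.4x.
Set SMC = demand: 28.3 + 1.4x = 227.9 - 4.1x → x* = 36.2909.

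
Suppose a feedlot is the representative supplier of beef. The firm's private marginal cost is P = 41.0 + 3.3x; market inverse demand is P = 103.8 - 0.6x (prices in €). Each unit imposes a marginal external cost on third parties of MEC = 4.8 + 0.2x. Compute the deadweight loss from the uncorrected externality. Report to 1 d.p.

Market equilibrium (private): 41.0 + 3.3x = 103.8 - 0.6x → x_m = 16.1026.
Social marginal cost = private MC + MEC = 45.8 + 3.5x.
Set SMC = demand: 45.8 + 3.5x = 103.8 - 0.6x → x* = 14.1463.
The welfare-loss triangle has base |x_m − x*| and height MEC(x_m) (the vertical gap between SMC and demand is zero at x* and MEC at x_m).
DWL = ½ × 1.9563 × 8.0205 = 7.8453.

DWL = €7.8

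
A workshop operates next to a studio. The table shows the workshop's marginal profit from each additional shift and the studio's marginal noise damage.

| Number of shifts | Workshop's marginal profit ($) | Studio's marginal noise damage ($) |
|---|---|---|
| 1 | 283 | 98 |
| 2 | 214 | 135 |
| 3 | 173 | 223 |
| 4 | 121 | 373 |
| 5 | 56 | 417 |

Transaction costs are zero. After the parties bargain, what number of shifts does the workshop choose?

2

Bargaining reaches the level where marginal profit last exceeds marginal noise damage.
That holds through level 2 (214 ≥ 135) but not at 3 (173 < 223).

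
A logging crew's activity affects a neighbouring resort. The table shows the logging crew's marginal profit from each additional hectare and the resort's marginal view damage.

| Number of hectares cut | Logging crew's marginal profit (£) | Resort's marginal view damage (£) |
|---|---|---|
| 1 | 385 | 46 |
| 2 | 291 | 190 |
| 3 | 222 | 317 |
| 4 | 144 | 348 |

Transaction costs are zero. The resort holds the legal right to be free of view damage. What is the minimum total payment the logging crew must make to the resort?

Efficient level: marginal profit ≥ marginal view damage through level 2, so k* = 2.
With the resort holding the right, the logging crew must at least compensate total damage at k*: 46 + 190 = 236.

£236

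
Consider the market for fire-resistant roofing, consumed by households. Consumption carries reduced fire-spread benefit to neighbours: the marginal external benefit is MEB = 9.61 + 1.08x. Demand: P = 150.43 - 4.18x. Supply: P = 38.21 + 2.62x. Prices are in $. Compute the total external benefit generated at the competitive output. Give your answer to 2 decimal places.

Market equilibrium (private): 38.21 + 2.62x = 150.43 - 4.18x → x_m = 16.5029.
Total external benefit = ∫₀^{x_m} (9.61 + 1.08x) dx = 9.61×16.5029 + ½×1.08×16.5029² = 305.6596.

$305.66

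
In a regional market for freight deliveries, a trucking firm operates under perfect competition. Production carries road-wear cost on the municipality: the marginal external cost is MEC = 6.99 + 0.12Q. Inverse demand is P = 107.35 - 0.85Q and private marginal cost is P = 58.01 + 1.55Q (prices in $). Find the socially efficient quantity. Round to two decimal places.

Q* = 16.81

Social marginal cost = private MC + MEC = 65.00 + 1.67Q.
Set SMC = demand: 65.00 + 1.67Q = 107.35 - 0.85Q → Q* = 16.8056.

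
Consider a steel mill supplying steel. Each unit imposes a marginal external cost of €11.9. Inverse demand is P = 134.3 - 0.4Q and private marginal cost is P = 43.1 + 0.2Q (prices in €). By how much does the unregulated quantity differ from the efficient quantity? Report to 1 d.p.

Market equilibrium (private): 43.1 + 0.2Q = 134.3 - 0.4Q → Q_m = 152.0000.
Social marginal cost = private MC + MEC = 55.0 + 0.2Q.
Set SMC = demand: 55.0 + 0.2Q = 134.3 - 0.4Q → Q* = 132.1667.
Gap = |152.0000 − 132.1667| = 19.8333.

19.8 units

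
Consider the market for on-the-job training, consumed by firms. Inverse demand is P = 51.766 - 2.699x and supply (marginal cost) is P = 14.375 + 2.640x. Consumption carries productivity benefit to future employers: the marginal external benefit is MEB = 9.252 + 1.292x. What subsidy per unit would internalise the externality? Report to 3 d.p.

subsidy = 24.143 per unit

Social marginal benefit = demand + MEB = 61.018 - 1.407x.
Set SMB = MC: 61.018 - 1.407x = 14.375 + 2.640x → x* = 11.5253.
The Pigouvian subsidy equals MEB at x*: 9.252 + 1.292×11.5253 = 24.1427.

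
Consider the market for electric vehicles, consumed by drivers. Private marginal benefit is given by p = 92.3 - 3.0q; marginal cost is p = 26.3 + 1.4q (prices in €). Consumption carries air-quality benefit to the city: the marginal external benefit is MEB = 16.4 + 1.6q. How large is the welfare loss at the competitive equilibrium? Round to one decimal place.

Market equilibrium (private): 26.3 + 1.4q = 92.3 - 3.0q → q_m = 15.0000.
Social marginal benefit = demand + MEB = 108.7 - 1.4q.
Set SMB = MC: 108.7 - 1.4q = 26.3 + 1.4q → q* = 29.4286.
The welfare-loss triangle has base |q_m − q*| and height MEB(q_m) (the vertical gap between SMB and MC is zero at q* and MEB at q_m).
DWL = ½ × 14.4286 × 40.4000 = 291.4577.

DWL = €291.5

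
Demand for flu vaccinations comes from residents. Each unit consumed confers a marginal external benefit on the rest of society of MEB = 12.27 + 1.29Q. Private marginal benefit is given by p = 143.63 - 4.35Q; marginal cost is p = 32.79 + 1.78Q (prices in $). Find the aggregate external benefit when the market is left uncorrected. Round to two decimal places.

$432.74

Market equilibrium (private): 32.79 + 1.78Q = 143.63 - 4.35Q → Q_m = 18.0816.
Total external benefit = ∫₀^{Q_m} (12.27 + 1.29Q) dQ = 12.27×18.0816 + ½×1.29×18.0816² = 432.7403.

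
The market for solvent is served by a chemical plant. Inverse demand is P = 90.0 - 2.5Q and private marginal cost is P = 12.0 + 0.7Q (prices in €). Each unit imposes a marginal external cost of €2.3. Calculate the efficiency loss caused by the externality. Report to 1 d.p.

DWL = €0.8

Market equilibrium (private): 12.0 + 0.7Q = 90.0 - 2.5Q → Q_m = 24.3750.
Social marginal cost = private MC + MEC = 14.3 + 0.7Q.
Set SMC = demand: 14.3 + 0.7Q = 90.0 - 2.5Q → Q* = 23.6563.
The loss is the area between SMC and demand from Q* to Q_m; with linear curves that's a triangle of height MEC(Q_m).
DWL = ½ × 0.7187 × 2.3000 = 0.8265.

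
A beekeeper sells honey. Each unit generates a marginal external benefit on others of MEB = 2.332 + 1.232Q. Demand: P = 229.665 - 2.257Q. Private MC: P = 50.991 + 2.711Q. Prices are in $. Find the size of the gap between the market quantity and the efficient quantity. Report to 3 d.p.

Market equilibrium (private): 50.991 + 2.711Q = 229.665 - 2.257Q → Q_m = 35.9650.
Social marginal cost = private MC − MEB = 48.659 + 1.479Q.
Set SMC = demand: 48.659 + 1.479Q = 229.665 - 2.257Q → Q* = 48.4491.
Gap = |35.9650 − 48.4491| = 12.4841.

12.484 units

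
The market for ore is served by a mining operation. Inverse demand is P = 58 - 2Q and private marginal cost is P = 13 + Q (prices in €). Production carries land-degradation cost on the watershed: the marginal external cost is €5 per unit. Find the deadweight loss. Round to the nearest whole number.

Market equilibrium (private): 13 + Q = 58 - 2Q → Q_m = 15.0000.
Social marginal cost = private MC + MEC = 18 + Q.
Set SMC = demand: 18 + Q = 58 - 2Q → Q* = 13.3333.
Between Q* and Q_m the wedge SMC − demand runs linearly from 0 to MEC(Q_m), so the loss is a triangle.
DWL = ½ × 1.6667 × 5.0000 = 4.1668.

DWL = €4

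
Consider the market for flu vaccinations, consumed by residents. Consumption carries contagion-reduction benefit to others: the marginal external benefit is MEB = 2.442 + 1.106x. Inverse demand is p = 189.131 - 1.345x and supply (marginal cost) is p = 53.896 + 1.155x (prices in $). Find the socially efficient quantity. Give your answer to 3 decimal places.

x* = 98.764

Social marginal benefit = demand + MEB = 191.573 - 0.239x.
Set SMB = MC: 191.573 - 0.239x = 53.896 + 1.155x → x* = 98.7640.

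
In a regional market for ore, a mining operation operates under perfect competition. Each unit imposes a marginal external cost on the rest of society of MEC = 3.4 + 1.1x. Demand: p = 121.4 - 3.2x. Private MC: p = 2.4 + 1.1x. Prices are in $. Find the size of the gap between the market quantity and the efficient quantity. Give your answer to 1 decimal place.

6.3 units

Market equilibrium (private): 2.4 + 1.1x = 121.4 - 3.2x → x_m = 27.6744.
Social marginal cost = private MC + MEC = 5.8 + 2.2x.
Set SMC = demand: 5.8 + 2.2x = 121.4 - 3.2x → x* = 21.4074.
Gap = |27.6744 − 21.4074| = 6.2670.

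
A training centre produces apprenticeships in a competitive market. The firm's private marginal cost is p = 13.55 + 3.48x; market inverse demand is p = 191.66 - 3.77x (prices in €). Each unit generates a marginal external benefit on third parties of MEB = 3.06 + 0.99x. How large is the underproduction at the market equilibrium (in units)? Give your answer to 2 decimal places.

4.37 units

Market equilibrium (private): 13.55 + 3.48x = 191.66 - 3.77x → x_m = 24.5669.
Social marginal cost = private MC − MEB = 10.49 + 2.49x.
Set SMC = demand: 10.49 + 2.49x = 191.66 - 3.77x → x* = 28.9409.
Gap = |24.5669 − 28.9409| = 4.3740.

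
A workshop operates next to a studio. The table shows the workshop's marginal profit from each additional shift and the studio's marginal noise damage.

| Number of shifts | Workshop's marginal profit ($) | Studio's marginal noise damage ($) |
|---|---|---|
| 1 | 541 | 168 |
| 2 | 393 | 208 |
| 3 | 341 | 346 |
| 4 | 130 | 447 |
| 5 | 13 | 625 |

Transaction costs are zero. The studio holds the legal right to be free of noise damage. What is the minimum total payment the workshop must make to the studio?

$376

Efficient level: marginal profit ≥ marginal noise damage through level 2, so k* = 2.
With the studio holding the right, the workshop must at least compensate total damage at k*: 168 + 208 = 376.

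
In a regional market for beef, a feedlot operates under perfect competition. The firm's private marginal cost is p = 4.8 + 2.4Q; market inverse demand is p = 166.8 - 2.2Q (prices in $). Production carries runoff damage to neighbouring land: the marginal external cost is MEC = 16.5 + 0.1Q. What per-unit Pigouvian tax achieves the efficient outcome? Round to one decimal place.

tax = $19.6 per unit

Social marginal cost = private MC + MEC = 21.3 + 2.5Q.
Set SMC = demand: 21.3 + 2.5Q = 166.8 - 2.2Q → Q* = 30.9574.
The Pigouvian tax equals MEC at Q*: 16.5 + 0.1×30.9574 = 19.5957.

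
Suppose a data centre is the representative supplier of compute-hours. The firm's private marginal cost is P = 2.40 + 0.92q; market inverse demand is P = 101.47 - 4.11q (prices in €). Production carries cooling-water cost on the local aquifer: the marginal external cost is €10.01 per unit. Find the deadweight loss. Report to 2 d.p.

DWL = €9.96

Market equilibrium (private): 2.40 + 0.92q = 101.47 - 4.11q → q_m = 19.6958.
Social marginal cost = private MC + MEC = 12.41 + 0.92q.
Set SMC = demand: 12.41 + 0.92q = 101.47 - 4.11q → q* = 17.7058.
The loss is the area between SMC and demand from q* to q_m; with linear curves that's a triangle of height MEC(q_m).
DWL = ½ × 1.9900 × 10.0100 = 9.9600.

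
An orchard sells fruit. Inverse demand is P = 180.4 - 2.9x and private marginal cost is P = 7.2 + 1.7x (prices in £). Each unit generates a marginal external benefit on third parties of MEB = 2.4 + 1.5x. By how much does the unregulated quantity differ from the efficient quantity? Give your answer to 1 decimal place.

Market equilibrium (private): 7.2 + 1.7x = 180.4 - 2.9x → x_m = 37.6522.
Social marginal cost = private MC − MEB = 4.8 + 0.2x.
Set SMC = demand: 4.8 + 0.2x = 180.4 - 2.9x → x* = 56.6452.
Gap = |37.6522 − 56.6452| = 18.9930.

19.0 units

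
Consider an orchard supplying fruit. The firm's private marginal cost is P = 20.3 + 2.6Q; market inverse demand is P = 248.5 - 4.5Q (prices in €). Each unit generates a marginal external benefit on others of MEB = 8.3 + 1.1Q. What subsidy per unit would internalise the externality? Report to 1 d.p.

Social marginal cost = private MC − MEB = 12.0 + 1.5Q.
Set SMC = demand: 12.0 + 1.5Q = 248.5 - 4.5Q → Q* = 39.4167.
The Pigouvian subsidy equals MEB at Q*: 8.3 + 1.1×39.4167 = 51.6584.

subsidy = €51.7 per unit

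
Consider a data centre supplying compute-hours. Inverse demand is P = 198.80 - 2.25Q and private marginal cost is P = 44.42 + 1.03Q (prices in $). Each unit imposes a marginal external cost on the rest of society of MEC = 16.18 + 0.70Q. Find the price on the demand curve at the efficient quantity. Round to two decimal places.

P = $120.67

Social marginal cost = private MC + MEC = 60.60 + 1.73Q.
Set SMC = demand: 60.60 + 1.73Q = 198.80 - 2.25Q → Q* = 34.7236.
Consumer price on the demand curve at Q*: 198.80 − 2.25×34.7236 = 120.6719.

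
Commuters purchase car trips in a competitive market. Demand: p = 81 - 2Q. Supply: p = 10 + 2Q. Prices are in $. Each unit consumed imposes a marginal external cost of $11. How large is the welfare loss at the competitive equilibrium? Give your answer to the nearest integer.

Market equilibrium (private): 10 + 2Q = 81 - 2Q → Q_m = 17.7500.
Social marginal benefit = demand − MEC = 70 - 2Q.
Set SMB = MC: 70 - 2Q = 10 + 2Q → Q* = 15.0000.
The loss is the area between SMB and MC from Q* to Q_m; with linear curves that's a triangle of height MEC(Q_m).
DWL = ½ × 2.7500 × 11.0000 = 15.1250.

DWL = $15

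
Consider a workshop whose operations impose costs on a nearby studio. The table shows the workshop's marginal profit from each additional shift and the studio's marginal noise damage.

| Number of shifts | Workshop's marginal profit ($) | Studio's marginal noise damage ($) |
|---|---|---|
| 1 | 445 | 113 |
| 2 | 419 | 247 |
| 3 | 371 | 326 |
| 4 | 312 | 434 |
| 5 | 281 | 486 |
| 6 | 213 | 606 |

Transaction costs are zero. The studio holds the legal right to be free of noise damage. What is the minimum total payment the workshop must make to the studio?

Efficient level: marginal profit ≥ marginal noise damage through level 3, so k* = 3.
With the studio holding the right, the workshop must at least compensate total damage at k*: 113 + 247 + 326 = 686.

$686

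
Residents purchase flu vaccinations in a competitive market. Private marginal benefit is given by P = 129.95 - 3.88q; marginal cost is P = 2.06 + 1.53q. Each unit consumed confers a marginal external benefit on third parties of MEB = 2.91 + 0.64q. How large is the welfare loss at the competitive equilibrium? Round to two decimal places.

Market equilibrium (private): 2.06 + 1.53q = 129.95 - 3.88q → q_m = 23.6396.
Social marginal benefit = demand + MEB = 132.86 - 3.24q.
Set SMB = MC: 132.86 - 3.24q = 2.06 + 1.53q → q* = 27.4214.
The loss is the area between SMB and MC from q* to q_m; with linear curves that's a triangle of height MEB(q_m).
DWL = ½ × 3.7818 × 18.0393 = 34.1105.

DWL = 34.11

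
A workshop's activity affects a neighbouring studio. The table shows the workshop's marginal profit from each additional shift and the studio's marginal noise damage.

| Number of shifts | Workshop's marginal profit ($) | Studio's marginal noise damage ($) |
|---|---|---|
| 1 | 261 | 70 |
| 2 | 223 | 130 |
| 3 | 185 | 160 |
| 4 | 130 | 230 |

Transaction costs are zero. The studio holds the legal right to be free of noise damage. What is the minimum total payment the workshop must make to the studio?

Efficient level: marginal profit ≥ marginal noise damage through level 3, so k* = 3.
With the studio holding the right, the workshop must at least compensate total damage at k*: 70 + 130 + 160 = 360.

$360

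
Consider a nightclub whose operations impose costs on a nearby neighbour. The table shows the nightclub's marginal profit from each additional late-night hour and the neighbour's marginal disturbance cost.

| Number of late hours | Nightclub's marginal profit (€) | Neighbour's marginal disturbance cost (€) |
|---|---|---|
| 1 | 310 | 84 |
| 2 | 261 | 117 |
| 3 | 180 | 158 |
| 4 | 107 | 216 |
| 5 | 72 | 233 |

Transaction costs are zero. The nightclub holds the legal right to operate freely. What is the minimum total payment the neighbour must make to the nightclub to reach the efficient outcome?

Left alone the nightclub would choose level 5 (marginal profit stays positive).
Efficient level: k* = 3 (marginal profit ≥ marginal disturbance cost through 3).
The neighbour must at least cover the nightclub's forgone profit from cutting 5→3: 107 + 72 = 179.

€179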